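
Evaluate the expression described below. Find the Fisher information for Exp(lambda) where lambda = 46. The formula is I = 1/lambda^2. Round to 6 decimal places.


Fisher information for exponential: I(lambda) = 1/lambda^2.
lambda = 46, lambda^2 = 2116.
I = 1/2116 = 0.000473

0.000473


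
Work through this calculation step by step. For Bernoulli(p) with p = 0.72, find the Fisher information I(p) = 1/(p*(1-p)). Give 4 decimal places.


For Bernoulli(p), Fisher information is I(p) = 1/(p*(1-p)).
p = 0.72, 1-p = 0.28.
p*(1-p) = 0.2016.
I(p) = 1/0.2016 = 4.9603

4.9603


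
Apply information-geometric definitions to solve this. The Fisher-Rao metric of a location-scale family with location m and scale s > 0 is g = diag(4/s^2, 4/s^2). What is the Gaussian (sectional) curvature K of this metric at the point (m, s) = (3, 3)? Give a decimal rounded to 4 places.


The metric has the form g = (A dm^2 + B ds^2)/s^2 with A = 4, B = 4.
Substitute u = sqrt(A/B)*m: g = B*(du^2 + ds^2)/s^2, i.e. B times the
Poincare upper half-plane metric, which has constant Gaussian curvature -1.
Scaling a 2D metric by a constant c divides the Gaussian curvature by c,
so K = -1/B = -1/(4) = -0.2500 everywhere (the point (m, s) = (3, 3) is irrelevant:
the curvature is constant).
The requested Gaussian curvature is K = -0.2500.

-0.2500


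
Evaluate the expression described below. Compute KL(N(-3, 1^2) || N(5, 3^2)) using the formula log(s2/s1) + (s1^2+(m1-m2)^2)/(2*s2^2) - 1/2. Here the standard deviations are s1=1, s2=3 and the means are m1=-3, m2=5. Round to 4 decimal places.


KL divergence between normal distributions:
KL = log(s2/s1) + (s1^2 + (m1-m2)^2)/(2*s2^2) - 1/2.
log(3/1) = 1.098612.
(1^2 + (-3-5)^2)/(2*3^2) = (1 + 64)/18 = 3.611111.
KL = 1.098612 + 3.611111 - 0.5 = 4.2097

4.2097


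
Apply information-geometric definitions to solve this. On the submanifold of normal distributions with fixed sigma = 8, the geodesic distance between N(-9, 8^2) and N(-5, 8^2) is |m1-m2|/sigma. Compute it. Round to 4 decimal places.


On the fixed-variance normal subfamily, geodesic distance = |m1-m2|/sigma.
|-9 - -5| = 4.
sigma = 8.
d = 4/8 = 0.5000

0.5000


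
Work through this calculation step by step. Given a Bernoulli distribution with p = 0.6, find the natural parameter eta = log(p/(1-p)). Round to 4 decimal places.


Natural parameter for Bernoulli: eta = log(p/(1-p)).
p = 0.6, 1-p = 0.4.
p/(1-p) = 1.5.
eta = log(1.5) = 0.4055

0.4055


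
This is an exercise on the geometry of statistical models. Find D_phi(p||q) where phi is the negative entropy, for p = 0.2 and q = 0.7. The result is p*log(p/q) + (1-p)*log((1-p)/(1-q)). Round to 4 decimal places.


Bregman divergence with negative entropy generator:
D = p*log(p/q) + (1-p)*log((1-p)/(1-q)).
p = 0.2, q = 0.7.
p*log(p/q) = 0.2*log(0.2/0.7) = -0.250553.
(1-p)*log((1-p)/(1-q)) = 0.8*log(0.8/0.3) = 0.784663.
D = -0.250553 + 0.784663 = 0.5341

0.5341


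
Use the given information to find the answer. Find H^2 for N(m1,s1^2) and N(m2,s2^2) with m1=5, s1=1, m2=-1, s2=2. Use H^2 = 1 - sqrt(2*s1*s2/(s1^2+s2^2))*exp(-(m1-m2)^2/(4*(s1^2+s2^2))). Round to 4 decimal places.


Squared Hellinger distance for Gaussians:
H^2 = 1 - sqrt(2*s1*s2/(s1^2+s2^2)) * exp(-(m1-m2)^2/(4*(s1^2+s2^2))).
s1^2 = 1, s2^2 = 4, s1^2+s2^2 = 5.
sqrt(2*1*2/(5)) = 0.894427.
(m1-m2)^2 = (6)^2 = 36.
exp(-36/(4*5)) = exp(-1.8) = 0.165299.
H^2 = 1 - 0.894427*0.165299 = 0.8522

0.8522


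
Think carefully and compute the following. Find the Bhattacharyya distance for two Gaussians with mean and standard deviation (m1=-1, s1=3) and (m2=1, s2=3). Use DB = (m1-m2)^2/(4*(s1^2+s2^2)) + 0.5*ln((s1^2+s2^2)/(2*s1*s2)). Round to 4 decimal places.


Bhattacharyya distance between two Gaussians:
DB = (m1-m2)^2/(4*(s1^2+s2^2)) + (1/2)*ln((s1^2+s2^2)/(2*s1*s2)).
(m1-m2)^2 = (-2)^2 = 4.
s1^2+s2^2 = 9 + 9 = 18.
term1 = 4/72 = 0.055556.
term2 = 0.5*ln(18/18.0) = 0.0.
DB = 0.055556 + 0.0 = 0.0556

0.0556


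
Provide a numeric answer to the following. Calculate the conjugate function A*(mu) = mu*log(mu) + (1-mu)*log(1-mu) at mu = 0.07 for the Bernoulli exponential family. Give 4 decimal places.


Legendre transform for Bernoulli:
A*(mu) = mu*log(mu) + (1-mu)*log(1-mu).
mu = 0.07, 1-mu = 0.93.
mu*log(mu) = 0.07*log(0.07) = -0.186148.
(1-mu)*log(1-mu) = 0.93*log(0.93) = -0.067491.
A* = -0.186148 + -0.067491 = -0.2536

-0.2536


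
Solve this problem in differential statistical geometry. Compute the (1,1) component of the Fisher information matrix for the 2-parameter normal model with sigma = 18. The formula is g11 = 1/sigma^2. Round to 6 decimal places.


For the 2-parameter normal family, the Fisher metric has:
  g11 = 1/sigma^2, g22 = 2/sigma^2.
sigma = 18, sigma^2 = 324.
g11 = 0.003086

0.003086


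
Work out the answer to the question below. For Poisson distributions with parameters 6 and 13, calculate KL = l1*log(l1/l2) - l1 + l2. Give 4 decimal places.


KL divergence for Poisson:
KL = l1*log(l1/l2) - l1 + l2.
l1 = 6, l2 = 13.
log(6/13) = -0.77319.
l1*log(l1/l2) = 6 * -0.77319 = -4.639139.
KL = -4.639139 - 6 + 13 = 2.3609

2.3609


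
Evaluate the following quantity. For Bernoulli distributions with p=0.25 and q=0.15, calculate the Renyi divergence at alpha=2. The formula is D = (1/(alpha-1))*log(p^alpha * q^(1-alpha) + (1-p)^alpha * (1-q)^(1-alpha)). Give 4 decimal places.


Renyi divergence of order alpha between Bernoulli distributions:
D = (1/(alpha-1))*log(p^alpha * q^(1-alpha) + (1-p)^alpha * (1-q)^(1-alpha)).
alpha = 2, p = 0.25, q = 0.15.
p^alpha * q^(1-alpha) = 0.25^2 * 0.15^-1 = 0.416667.
(1-p)^alpha * (1-q)^(1-alpha) = 0.75^2 * 0.85^-1 = 0.661765.
sum = 0.416667 + 0.661765 = 1.078431.
D = (1/1)*log(1.078431) = 0.0755

0.0755


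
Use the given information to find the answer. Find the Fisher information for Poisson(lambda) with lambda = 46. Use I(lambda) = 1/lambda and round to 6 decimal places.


Fisher information for Poisson: I(lambda) = 1/lambda.
lambda = 46.
I(lambda) = 1/46 = 0.021739

0.021739


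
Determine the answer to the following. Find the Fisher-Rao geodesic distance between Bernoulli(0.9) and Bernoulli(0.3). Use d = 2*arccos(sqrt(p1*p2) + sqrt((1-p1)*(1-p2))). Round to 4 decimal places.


Geodesic distance on Bernoulli manifold:
d(p1,p2) = 2*arccos(sqrt(p1*p2) + sqrt((1-p1)*(1-p2))).
sqrt(p1*p2) = sqrt(0.9*0.3) = 0.519615.
sqrt((1-p1)*(1-p2)) = sqrt(0.1*0.7) = 0.264575.
arg = 0.519615 + 0.264575 = 0.78419.
d = 2*arccos(0.78419) = 1.3388

1.3388


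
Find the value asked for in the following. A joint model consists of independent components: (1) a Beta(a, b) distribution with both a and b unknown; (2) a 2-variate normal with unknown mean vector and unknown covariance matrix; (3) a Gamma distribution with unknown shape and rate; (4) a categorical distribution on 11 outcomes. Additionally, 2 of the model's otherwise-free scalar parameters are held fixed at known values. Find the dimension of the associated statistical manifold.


The dimension of a statistical manifold equals the number of free
(independent) real parameters of the model. For a product of independent
blocks the parameter counts add.
- Beta (a, b): 2.
- 2-variate normal: 2 (mean) + 2*3/2 = 3 (symmetric covariance) = 5.
- Gamma (shape, rate): 2.
- categorical on 11 outcomes (probabilities sum to 1): 11-1 = 10.
Total = 2 + 5 + 2 + 10 = 19.
2 parameter(s) fixed at known values: 19 - 2 = 17.
Dimension = 17

17


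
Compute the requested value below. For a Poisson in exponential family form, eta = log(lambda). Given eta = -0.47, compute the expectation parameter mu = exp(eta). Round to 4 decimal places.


Expectation parameter for Poisson exponential family:
mu = exp(eta).
eta = -0.47.
mu = exp(-0.47) = 0.6250

0.6250


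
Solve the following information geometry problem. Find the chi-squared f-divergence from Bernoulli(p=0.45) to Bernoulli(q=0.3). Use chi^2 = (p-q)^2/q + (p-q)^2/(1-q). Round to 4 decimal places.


Chi-squared divergence between Bernoulli distributions:
chi^2 = (p-q)^2/q + (p-q)^2/(1-q).
p = 0.45, q = 0.3, p-q = 0.15.
(p-q)^2 = 0.0225.
term1 = 0.0225/0.3 = 0.075.
term2 = 0.0225/0.7 = 0.032143.
chi^2 = 0.075 + 0.032143 = 0.1071

0.1071


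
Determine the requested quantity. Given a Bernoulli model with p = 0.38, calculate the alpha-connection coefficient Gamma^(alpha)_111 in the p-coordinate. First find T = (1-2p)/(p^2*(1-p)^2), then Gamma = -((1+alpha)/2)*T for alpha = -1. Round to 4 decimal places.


Skewness (Amari-Chentsov) tensor: T = (1-2p)/(p^2*(1-p)^2).
p = 0.38, 1-2p = 0.24, p^2 = 0.1444, (1-p)^2 = 0.3844.
T = 0.24/(0.1444 * 0.3844) = 4.323751.
In the p-coordinate, Gamma^(alpha) = Gamma^(0) - (alpha/2)*T with Gamma^(0) = (1/2)*g'(p) = -T/2,
so Gamma^(alpha) = -((1+alpha)/2)*T.
alpha = -1, -(1+alpha)/2 = 0.0.
Gamma = 0.0 * 4.323751 = 0.0000

0.0000


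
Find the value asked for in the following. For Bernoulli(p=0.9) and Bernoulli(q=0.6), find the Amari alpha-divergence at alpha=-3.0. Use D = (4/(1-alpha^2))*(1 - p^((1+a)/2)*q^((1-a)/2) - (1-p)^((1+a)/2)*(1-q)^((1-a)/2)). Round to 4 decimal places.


Amari alpha-divergence:
D = (4/(1-alpha^2))*(1 - p^((1+a)/2)*q^((1-a)/2) - (1-p)^((1+a)/2)*(1-q)^((1-a)/2)).
alpha = -3.0, p = 0.9, q = 0.6.
e1 = (1+alpha)/2 = -1.0, e2 = (1-alpha)/2 = 2.0.
t1 = p^e1 * q^e2 = 0.9^-1.0 * 0.6^2.0 = 0.4.
t2 = (1-p)^e1 * (1-q)^e2 = 0.1^-1.0 * 0.4^2.0 = 1.6.
4/(1-alpha^2) = -0.5.
D = -0.5*(1 - 0.4 - 1.6) = 0.5000

0.5000


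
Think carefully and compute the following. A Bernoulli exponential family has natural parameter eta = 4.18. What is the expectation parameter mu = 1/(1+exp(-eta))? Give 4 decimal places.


Dual coordinate (expectation parameter) for Bernoulli:
mu = 1/(1+exp(-eta)).
eta = 4.18.
exp(-eta) = exp(-4.18) = 0.015299.
mu = 1/(1+0.015299) = 0.9849

0.9849


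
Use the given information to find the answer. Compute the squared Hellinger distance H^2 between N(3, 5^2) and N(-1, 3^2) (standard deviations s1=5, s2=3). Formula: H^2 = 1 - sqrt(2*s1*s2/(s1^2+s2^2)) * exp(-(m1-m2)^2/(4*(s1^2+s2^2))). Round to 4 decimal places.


Squared Hellinger distance for Gaussians:
H^2 = 1 - sqrt(2*s1*s2/(s1^2+s2^2)) * exp(-(m1-m2)^2/(4*(s1^2+s2^2))).
s1^2 = 25, s2^2 = 9, s1^2+s2^2 = 34.
sqrt(2*5*3/(34)) = 0.939336.
(m1-m2)^2 = (4)^2 = 16.
exp(-16/(4*34)) = exp(-0.117647) = 0.88901.
H^2 = 1 - 0.939336*0.88901 = 0.1649

0.1649


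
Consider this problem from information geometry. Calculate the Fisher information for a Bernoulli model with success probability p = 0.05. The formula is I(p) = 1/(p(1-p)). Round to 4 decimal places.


For Bernoulli(p), Fisher information is I(p) = 1/(p*(1-p)).
p = 0.05, 1-p = 0.95.
p*(1-p) = 0.0475.
I(p) = 1/0.0475 = 21.0526

21.0526


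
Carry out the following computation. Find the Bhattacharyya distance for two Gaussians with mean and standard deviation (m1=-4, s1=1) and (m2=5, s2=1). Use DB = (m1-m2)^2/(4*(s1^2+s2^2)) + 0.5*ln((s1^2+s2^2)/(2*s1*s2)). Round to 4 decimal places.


Bhattacharyya distance between two Gaussians:
DB = (m1-m2)^2/(4*(s1^2+s2^2)) + (1/2)*ln((s1^2+s2^2)/(2*s1*s2)).
(m1-m2)^2 = (-9)^2 = 81.
s1^2+s2^2 = 1 + 1 = 2.
term1 = 81/8 = 10.125.
term2 = 0.5*ln(2/2.0) = 0.0.
DB = 10.125 + 0.0 = 10.1250

10.1250


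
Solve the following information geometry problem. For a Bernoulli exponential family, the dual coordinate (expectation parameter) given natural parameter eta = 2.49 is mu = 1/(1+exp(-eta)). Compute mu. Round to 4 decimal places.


Dual coordinate (expectation parameter) for Bernoulli:
mu = 1/(1+exp(-eta)).
eta = 2.49.
exp(-eta) = exp(-2.49) = 0.08291.
mu = 1/(1+0.08291) = 0.9234

0.9234


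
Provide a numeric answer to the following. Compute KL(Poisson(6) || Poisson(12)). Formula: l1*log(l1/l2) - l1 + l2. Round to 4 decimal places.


KL divergence for Poisson:
KL = l1*log(l1/l2) - l1 + l2.
l1 = 6, l2 = 12.
log(6/12) = -0.693147.
l1*log(l1/l2) = 6 * -0.693147 = -4.158883.
KL = -4.158883 - 6 + 12 = 1.8411

1.8411


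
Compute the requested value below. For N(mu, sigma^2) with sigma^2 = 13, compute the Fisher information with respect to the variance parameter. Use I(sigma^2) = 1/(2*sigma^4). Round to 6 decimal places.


Fisher information for variance: I(sigma^2) = 1/(2*sigma^4).
sigma^2 = 13, so sigma^4 = 169.
I = 1/(2*169) = 1/338 = 0.002959

0.002959


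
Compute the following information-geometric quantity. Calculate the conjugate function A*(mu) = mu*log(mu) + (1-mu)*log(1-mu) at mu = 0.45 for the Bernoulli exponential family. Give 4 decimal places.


Legendre transform for Bernoulli:
A*(mu) = mu*log(mu) + (1-mu)*log(1-mu).
mu = 0.45, 1-mu = 0.55.
mu*log(mu) = 0.45*log(0.45) = -0.359328.
(1-mu)*log(1-mu) = 0.55*log(0.55) = -0.32881.
A* = -0.359328 + -0.32881 = -0.6881

-0.6881


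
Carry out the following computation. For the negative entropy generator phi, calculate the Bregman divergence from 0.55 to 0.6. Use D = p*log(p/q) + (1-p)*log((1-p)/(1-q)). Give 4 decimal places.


Bregman divergence with negative entropy generator:
D = p*log(p/q) + (1-p)*log((1-p)/(1-q)).
p = 0.55, q = 0.6.
p*log(p/q) = 0.55*log(0.55/0.6) = -0.047856.
(1-p)*log((1-p)/(1-q)) = 0.45*log(0.45/0.4) = 0.053002.
D = -0.047856 + 0.053002 = 0.0051

0.0051


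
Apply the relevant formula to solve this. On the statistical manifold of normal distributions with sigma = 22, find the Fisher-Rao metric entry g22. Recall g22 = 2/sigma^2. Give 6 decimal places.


For the 2-parameter normal family, the Fisher metric has:
  g11 = 1/sigma^2, g22 = 2/sigma^2.
sigma = 22, sigma^2 = 484.
g22 = 0.004132

0.004132


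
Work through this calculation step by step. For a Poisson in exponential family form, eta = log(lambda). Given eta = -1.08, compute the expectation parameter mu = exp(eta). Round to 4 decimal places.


Expectation parameter for Poisson exponential family:
mu = exp(eta).
eta = -1.08.
mu = exp(-1.08) = 0.3396

0.3396


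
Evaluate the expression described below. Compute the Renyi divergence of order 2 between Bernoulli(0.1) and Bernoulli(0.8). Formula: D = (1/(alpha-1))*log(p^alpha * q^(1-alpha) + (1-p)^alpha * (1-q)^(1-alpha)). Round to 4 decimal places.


Renyi divergence of order alpha between Bernoulli distributions:
D = (1/(alpha-1))*log(p^alpha * q^(1-alpha) + (1-p)^alpha * (1-q)^(1-alpha)).
alpha = 2, p = 0.1, q = 0.8.
p^alpha * q^(1-alpha) = 0.1^2 * 0.8^-1 = 0.0125.
(1-p)^alpha * (1-q)^(1-alpha) = 0.9^2 * 0.2^-1 = 4.05.
sum = 0.0125 + 4.05 = 4.0625.
D = (1/1)*log(4.0625) = 1.4018

1.4018


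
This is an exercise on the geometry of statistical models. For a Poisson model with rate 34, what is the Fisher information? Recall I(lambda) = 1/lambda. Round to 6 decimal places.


Fisher information for Poisson: I(lambda) = 1/lambda.
lambda = 34.
I(lambda) = 1/34 = 0.029412

0.029412


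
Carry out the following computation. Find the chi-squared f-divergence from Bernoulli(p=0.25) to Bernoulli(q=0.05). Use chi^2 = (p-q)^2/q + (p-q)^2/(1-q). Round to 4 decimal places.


Chi-squared divergence between Bernoulli distributions:
chi^2 = (p-q)^2/q + (p-q)^2/(1-q).
p = 0.25, q = 0.05, p-q = 0.2.
(p-q)^2 = 0.04.
term1 = 0.04/0.05 = 0.8.
term2 = 0.04/0.95 = 0.042105.
chi^2 = 0.8 + 0.042105 = 0.8421

0.8421


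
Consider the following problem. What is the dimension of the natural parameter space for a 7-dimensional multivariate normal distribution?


Exponential family dimension calculation:
For 7-dim MVN: mean has 7 params, covariance has 7*8/2 = 28 unique entries.
Total dim = 7 + 28 = 35.

35


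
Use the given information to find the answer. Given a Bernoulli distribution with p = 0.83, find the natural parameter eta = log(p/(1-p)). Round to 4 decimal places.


Natural parameter for Bernoulli: eta = log(p/(1-p)).
p = 0.83, 1-p = 0.17.
p/(1-p) = 4.882353.
eta = log(4.882353) = 1.5856

1.5856


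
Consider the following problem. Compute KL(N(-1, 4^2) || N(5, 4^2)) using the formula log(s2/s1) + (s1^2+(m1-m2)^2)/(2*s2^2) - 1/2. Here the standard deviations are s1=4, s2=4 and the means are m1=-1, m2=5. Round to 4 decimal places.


KL divergence between normal distributions:
KL = log(s2/s1) + (s1^2 + (m1-m2)^2)/(2*s2^2) - 1/2.
log(4/4) = 0.0.
(4^2 + (-1-5)^2)/(2*4^2) = (16 + 36)/32 = 1.625.
KL = 0.0 + 1.625 - 0.5 = 1.1250

1.1250


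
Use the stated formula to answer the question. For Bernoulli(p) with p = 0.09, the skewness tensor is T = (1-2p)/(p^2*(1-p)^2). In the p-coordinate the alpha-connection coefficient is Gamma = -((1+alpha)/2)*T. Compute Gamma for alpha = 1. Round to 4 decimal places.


Skewness (Amari-Chentsov) tensor: T = (1-2p)/(p^2*(1-p)^2).
p = 0.09, 1-2p = 0.82, p^2 = 0.0081, (1-p)^2 = 0.8281.
T = 0.82/(0.0081 * 0.8281) = 122.249206.
In the p-coordinate, Gamma^(alpha) = Gamma^(0) - (alpha/2)*T with Gamma^(0) = (1/2)*g'(p) = -T/2,
so Gamma^(alpha) = -((1+alpha)/2)*T.
alpha = 1, -(1+alpha)/2 = -1.0.
Gamma = -1.0 * 122.249206 = -122.2492

-122.2492


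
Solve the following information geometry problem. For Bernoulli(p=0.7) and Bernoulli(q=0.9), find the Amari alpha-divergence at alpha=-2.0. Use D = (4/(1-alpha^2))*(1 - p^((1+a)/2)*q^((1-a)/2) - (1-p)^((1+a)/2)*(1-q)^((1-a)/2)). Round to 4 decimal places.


Amari alpha-divergence:
D = (4/(1-alpha^2))*(1 - p^((1+a)/2)*q^((1-a)/2) - (1-p)^((1+a)/2)*(1-q)^((1-a)/2)).
alpha = -2.0, p = 0.7, q = 0.9.
e1 = (1+alpha)/2 = -0.5, e2 = (1-alpha)/2 = 1.5.
t1 = p^e1 * q^e2 = 0.7^-0.5 * 0.9^1.5 = 1.020504.
t2 = (1-p)^e1 * (1-q)^e2 = 0.3^-0.5 * 0.1^1.5 = 0.057735.
4/(1-alpha^2) = -1.333333.
D = -1.333333*(1 - 1.020504 - 0.057735) = 0.1043

0.1043


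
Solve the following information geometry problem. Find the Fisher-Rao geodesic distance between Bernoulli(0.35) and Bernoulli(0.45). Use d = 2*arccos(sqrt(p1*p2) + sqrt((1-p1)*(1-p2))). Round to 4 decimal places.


Geodesic distance on Bernoulli manifold:
d(p1,p2) = 2*arccos(sqrt(p1*p2) + sqrt((1-p1)*(1-p2))).
sqrt(p1*p2) = sqrt(0.35*0.45) = 0.396863.
sqrt((1-p1)*(1-p2)) = sqrt(0.65*0.55) = 0.597913.
arg = 0.396863 + 0.597913 = 0.994776.
d = 2*arccos(0.994776) = 0.2045

0.2045


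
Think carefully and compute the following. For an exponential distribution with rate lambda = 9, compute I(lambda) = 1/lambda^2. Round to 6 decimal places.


Fisher information for exponential: I(lambda) = 1/lambda^2.
lambda = 9, lambda^2 = 81.
I = 1/81 = 0.012346

0.012346


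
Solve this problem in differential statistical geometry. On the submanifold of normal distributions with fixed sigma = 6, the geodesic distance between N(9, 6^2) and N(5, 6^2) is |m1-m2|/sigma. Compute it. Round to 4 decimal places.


On the fixed-variance normal subfamily, geodesic distance = |m1-m2|/sigma.
|9 - 5| = 4.
sigma = 6.
d = 4/6 = 0.6667

0.6667


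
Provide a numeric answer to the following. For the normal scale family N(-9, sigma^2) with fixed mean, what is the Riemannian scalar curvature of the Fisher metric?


This family has a single free parameter, so its statistical manifold
is 1-dimensional. The Riemann curvature tensor of any 1-dimensional
Riemannian manifold vanishes identically, so R = 0.

0


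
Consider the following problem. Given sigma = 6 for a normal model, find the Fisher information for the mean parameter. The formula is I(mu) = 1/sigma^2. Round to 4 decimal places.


The Fisher information for the mean of a normal distribution is I(mu) = 1/sigma^2.
sigma = 6, so sigma^2 = 36.
I(mu) = 1/36 = 0.0278

0.0278


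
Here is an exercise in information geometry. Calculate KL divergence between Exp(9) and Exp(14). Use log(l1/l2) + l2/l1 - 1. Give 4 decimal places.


KL divergence for exponential family:
KL = log(l1/l2) + l2/l1 - 1.
log(9/14) = -0.441833.
14/9 = 1.555556.
KL = -0.441833 + 1.555556 - 1 = 0.1137

0.1137


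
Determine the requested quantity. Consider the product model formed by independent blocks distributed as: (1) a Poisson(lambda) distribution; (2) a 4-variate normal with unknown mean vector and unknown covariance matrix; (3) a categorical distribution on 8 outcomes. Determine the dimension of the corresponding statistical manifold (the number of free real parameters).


The dimension of a statistical manifold equals the number of free
(independent) real parameters of the model. For a product of independent
blocks the parameter counts add.
- Poisson (lambda): 1.
- 4-variate normal: 4 (mean) + 4*5/2 = 10 (symmetric covariance) = 14.
- categorical on 8 outcomes (probabilities sum to 1): 8-1 = 7.
Total = 1 + 14 + 7 = 22.
Dimension = 22

22


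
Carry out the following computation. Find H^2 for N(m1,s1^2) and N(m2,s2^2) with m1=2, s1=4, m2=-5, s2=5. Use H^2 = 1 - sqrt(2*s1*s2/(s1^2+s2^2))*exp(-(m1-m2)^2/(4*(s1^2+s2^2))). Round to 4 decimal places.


Squared Hellinger distance for Gaussians:
H^2 = 1 - sqrt(2*s1*s2/(s1^2+s2^2)) * exp(-(m1-m2)^2/(4*(s1^2+s2^2))).
s1^2 = 16, s2^2 = 25, s1^2+s2^2 = 41.
sqrt(2*4*5/(41)) = 0.98773.
(m1-m2)^2 = (7)^2 = 49.
exp(-49/(4*41)) = exp(-0.29878) = 0.741722.
H^2 = 1 - 0.98773*0.741722 = 0.2674

0.2674


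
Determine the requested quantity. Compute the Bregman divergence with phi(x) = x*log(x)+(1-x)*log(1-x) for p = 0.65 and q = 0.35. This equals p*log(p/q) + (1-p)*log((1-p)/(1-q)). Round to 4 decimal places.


Bregman divergence with negative entropy generator:
D = p*log(p/q) + (1-p)*log((1-p)/(1-q)).
p = 0.65, q = 0.35.
p*log(p/q) = 0.65*log(0.65/0.35) = 0.402375.
(1-p)*log((1-p)/(1-q)) = 0.35*log(0.35/0.65) = -0.216664.
D = 0.402375 + -0.216664 = 0.1857

0.1857


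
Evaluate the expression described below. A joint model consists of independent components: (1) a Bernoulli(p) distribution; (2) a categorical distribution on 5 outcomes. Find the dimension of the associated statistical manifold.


The dimension of a statistical manifold equals the number of free
(independent) real parameters of the model. For a product of independent
blocks the parameter counts add.
- Bernoulli (p): 1.
- categorical on 5 outcomes (probabilities sum to 1): 5-1 = 4.
Total = 1 + 4 = 5.
Dimension = 5

5


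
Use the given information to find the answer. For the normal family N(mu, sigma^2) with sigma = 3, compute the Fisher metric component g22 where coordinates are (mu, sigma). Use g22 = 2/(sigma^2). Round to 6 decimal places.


For the 2-parameter normal family, the Fisher metric has:
  g11 = 1/sigma^2, g22 = 2/sigma^2.
sigma = 3, sigma^2 = 9.
g22 = 0.222222

0.222222


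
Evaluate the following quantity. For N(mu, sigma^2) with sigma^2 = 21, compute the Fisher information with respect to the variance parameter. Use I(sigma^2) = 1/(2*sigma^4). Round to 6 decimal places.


Fisher information for variance: I(sigma^2) = 1/(2*sigma^4).
sigma^2 = 21, so sigma^4 = 441.
I = 1/(2*441) = 1/882 = 0.001134

0.001134


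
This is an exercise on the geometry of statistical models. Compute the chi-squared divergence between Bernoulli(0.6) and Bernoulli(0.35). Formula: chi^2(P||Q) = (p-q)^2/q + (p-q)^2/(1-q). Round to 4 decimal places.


Chi-squared divergence between Bernoulli distributions:
chi^2 = (p-q)^2/q + (p-q)^2/(1-q).
p = 0.6, q = 0.35, p-q = 0.25.
(p-q)^2 = 0.0625.
term1 = 0.0625/0.35 = 0.178571.
term2 = 0.0625/0.65 = 0.096154.
chi^2 = 0.178571 + 0.096154 = 0.2747

0.2747


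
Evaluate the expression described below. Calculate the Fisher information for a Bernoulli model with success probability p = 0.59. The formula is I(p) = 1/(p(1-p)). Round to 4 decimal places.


For Bernoulli(p), Fisher information is I(p) = 1/(p*(1-p)).
p = 0.59, 1-p = 0.41.
p*(1-p) = 0.2419.
I(p) = 1/0.2419 = 4.1339

4.1339


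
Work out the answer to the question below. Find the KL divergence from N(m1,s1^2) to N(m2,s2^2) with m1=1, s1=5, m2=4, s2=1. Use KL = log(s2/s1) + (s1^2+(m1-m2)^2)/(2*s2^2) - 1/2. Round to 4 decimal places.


KL divergence between normal distributions:
KL = log(s2/s1) + (s1^2 + (m1-m2)^2)/(2*s2^2) - 1/2.
log(1/5) = -1.609438.
(5^2 + (1-4)^2)/(2*1^2) = (25 + 9)/2 = 17.0.
KL = -1.609438 + 17.0 - 0.5 = 14.8906

14.8906


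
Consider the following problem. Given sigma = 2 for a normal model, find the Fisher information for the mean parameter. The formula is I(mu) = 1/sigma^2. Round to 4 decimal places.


The Fisher information for the mean of a normal distribution is I(mu) = 1/sigma^2.
sigma = 2, so sigma^2 = 4.
I(mu) = 1/4 = 0.2500

0.2500


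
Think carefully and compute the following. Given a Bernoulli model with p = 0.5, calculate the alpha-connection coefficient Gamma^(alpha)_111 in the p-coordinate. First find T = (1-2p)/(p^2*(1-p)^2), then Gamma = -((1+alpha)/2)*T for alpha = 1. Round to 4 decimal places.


Skewness (Amari-Chentsov) tensor: T = (1-2p)/(p^2*(1-p)^2).
p = 0.5, 1-2p = 0.0, p^2 = 0.25, (1-p)^2 = 0.25.
T = 0.0/(0.25 * 0.25) = 0.0.
In the p-coordinate, Gamma^(alpha) = Gamma^(0) - (alpha/2)*T with Gamma^(0) = (1/2)*g'(p) = -T/2,
so Gamma^(alpha) = -((1+alpha)/2)*T.
alpha = 1, -(1+alpha)/2 = -1.0.
Gamma = -1.0 * 0.0 = 0.0000

0.0000


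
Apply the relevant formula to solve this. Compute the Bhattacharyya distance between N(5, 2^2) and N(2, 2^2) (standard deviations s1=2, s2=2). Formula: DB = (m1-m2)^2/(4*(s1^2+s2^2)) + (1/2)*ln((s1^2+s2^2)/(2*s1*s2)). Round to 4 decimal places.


Bhattacharyya distance between two Gaussians:
DB = (m1-m2)^2/(4*(s1^2+s2^2)) + (1/2)*ln((s1^2+s2^2)/(2*s1*s2)).
(m1-m2)^2 = (3)^2 = 9.
s1^2+s2^2 = 4 + 4 = 8.
term1 = 9/32 = 0.28125.
term2 = 0.5*ln(8/8.0) = 0.0.
DB = 0.28125 + 0.0 = 0.2813

0.2813


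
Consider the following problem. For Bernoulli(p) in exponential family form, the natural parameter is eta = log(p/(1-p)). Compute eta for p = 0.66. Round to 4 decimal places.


Natural parameter for Bernoulli: eta = log(p/(1-p)).
p = 0.66, 1-p = 0.34.
p/(1-p) = 1.941176.
eta = log(1.941176) = 0.6633

0.6633


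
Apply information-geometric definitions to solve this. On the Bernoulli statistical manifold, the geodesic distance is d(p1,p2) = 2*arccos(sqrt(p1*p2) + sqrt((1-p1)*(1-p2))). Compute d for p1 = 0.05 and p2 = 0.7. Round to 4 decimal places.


Geodesic distance on Bernoulli manifold:
d(p1,p2) = 2*arccos(sqrt(p1*p2) + sqrt((1-p1)*(1-p2))).
sqrt(p1*p2) = sqrt(0.05*0.7) = 0.187083.
sqrt((1-p1)*(1-p2)) = sqrt(0.95*0.3) = 0.533854.
arg = 0.187083 + 0.533854 = 0.720937.
d = 2*arccos(0.720937) = 1.5313

1.5313


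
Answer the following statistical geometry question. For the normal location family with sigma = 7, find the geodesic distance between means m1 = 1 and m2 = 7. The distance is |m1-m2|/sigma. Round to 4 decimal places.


On the fixed-variance normal subfamily, geodesic distance = |m1-m2|/sigma.
|1 - 7| = 6.
sigma = 7.
d = 6/7 = 0.8571

0.8571


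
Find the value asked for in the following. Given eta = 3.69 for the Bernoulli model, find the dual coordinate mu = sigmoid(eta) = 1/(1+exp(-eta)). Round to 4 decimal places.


Dual coordinate (expectation parameter) for Bernoulli:
mu = 1/(1+exp(-eta)).
eta = 3.69.
exp(-eta) = exp(-3.69) = 0.024972.
mu = 1/(1+0.024972) = 0.9756

0.9756


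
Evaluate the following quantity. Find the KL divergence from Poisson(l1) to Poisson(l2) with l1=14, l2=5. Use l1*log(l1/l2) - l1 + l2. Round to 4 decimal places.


KL divergence for Poisson:
KL = l1*log(l1/l2) - l1 + l2.
l1 = 14, l2 = 5.
log(14/5) = 1.029619.
l1*log(l1/l2) = 14 * 1.029619 = 14.414672.
KL = 14.414672 - 14 + 5 = 5.4147

5.4147


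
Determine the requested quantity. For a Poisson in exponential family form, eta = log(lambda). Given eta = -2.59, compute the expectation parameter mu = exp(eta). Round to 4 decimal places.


Expectation parameter for Poisson exponential family:
mu = exp(eta).
eta = -2.59.
mu = exp(-2.59) = 0.0750

0.0750


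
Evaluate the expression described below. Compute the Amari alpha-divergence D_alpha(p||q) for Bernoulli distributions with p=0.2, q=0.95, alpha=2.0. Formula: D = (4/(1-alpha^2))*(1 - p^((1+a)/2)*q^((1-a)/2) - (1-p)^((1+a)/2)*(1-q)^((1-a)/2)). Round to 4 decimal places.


Amari alpha-divergence:
D = (4/(1-alpha^2))*(1 - p^((1+a)/2)*q^((1-a)/2) - (1-p)^((1+a)/2)*(1-q)^((1-a)/2)).
alpha = 2.0, p = 0.2, q = 0.95.
e1 = (1+alpha)/2 = 1.5, e2 = (1-alpha)/2 = -0.5.
t1 = p^e1 * q^e2 = 0.2^1.5 * 0.95^-0.5 = 0.091766.
t2 = (1-p)^e1 * (1-q)^e2 = 0.8^1.5 * 0.05^-0.5 = 3.2.
4/(1-alpha^2) = -1.333333.
D = -1.333333*(1 - 0.091766 - 3.2) = 3.0557

3.0557


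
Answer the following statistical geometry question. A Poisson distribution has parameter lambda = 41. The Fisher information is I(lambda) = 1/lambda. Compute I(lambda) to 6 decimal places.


Fisher information for Poisson: I(lambda) = 1/lambda.
lambda = 41.
I(lambda) = 1/41 = 0.024390

0.024390


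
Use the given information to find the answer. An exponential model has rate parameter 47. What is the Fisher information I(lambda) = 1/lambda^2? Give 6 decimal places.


Fisher information for exponential: I(lambda) = 1/lambda^2.
lambda = 47, lambda^2 = 2209.
I = 1/2209 = 0.000453

0.000453


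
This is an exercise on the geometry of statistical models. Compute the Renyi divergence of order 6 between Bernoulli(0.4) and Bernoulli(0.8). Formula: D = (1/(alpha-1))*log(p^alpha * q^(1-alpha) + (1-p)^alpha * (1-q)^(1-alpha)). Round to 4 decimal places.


Renyi divergence of order alpha between Bernoulli distributions:
D = (1/(alpha-1))*log(p^alpha * q^(1-alpha) + (1-p)^alpha * (1-q)^(1-alpha)).
alpha = 6, p = 0.4, q = 0.8.
p^alpha * q^(1-alpha) = 0.4^6 * 0.8^-5 = 0.0125.
(1-p)^alpha * (1-q)^(1-alpha) = 0.6^6 * 0.2^-5 = 145.8.
sum = 0.0125 + 145.8 = 145.8125.
D = (1/5)*log(145.8125) = 0.9965

0.9965


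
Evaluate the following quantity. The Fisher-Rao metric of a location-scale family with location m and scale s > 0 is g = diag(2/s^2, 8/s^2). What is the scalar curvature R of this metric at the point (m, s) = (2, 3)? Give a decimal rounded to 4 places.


The metric has the form g = (A dm^2 + B ds^2)/s^2 with A = 2, B = 8.
Substitute u = sqrt(A/B)*m: g = B*(du^2 + ds^2)/s^2, i.e. B times the
Poincare upper half-plane metric, which has constant Gaussian curvature -1.
Scaling a 2D metric by a constant c divides the Gaussian curvature by c,
so K = -1/B = -1/(8) = -0.1250 everywhere (the point (m, s) = (2, 3) is irrelevant:
the curvature is constant).
Scalar curvature in dimension 2: R = 2K = -2/(8) = -0.2500.

-0.2500


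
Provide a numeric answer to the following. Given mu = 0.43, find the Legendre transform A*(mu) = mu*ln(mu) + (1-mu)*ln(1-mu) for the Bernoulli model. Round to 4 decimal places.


Legendre transform for Bernoulli:
A*(mu) = mu*log(mu) + (1-mu)*log(1-mu).
mu = 0.43, 1-mu = 0.57.
mu*log(mu) = 0.43*log(0.43) = -0.362907.
(1-mu)*log(1-mu) = 0.57*log(0.57) = -0.320408.
A* = -0.362907 + -0.320408 = -0.6833

-0.6833


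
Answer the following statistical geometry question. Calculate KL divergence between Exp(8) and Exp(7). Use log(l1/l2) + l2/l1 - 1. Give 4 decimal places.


KL divergence for exponential family:
KL = log(l1/l2) + l2/l1 - 1.
log(8/7) = 0.133531.
7/8 = 0.875.
KL = 0.133531 + 0.875 - 1 = 0.0085

0.0085


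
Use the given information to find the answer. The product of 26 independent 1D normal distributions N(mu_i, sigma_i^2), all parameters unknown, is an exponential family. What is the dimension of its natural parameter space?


Exponential family dimension calculation:
Each univariate normal has two natural parameters (mu/sigma^2 and -1/(2 sigma^2)).
With 26 independent components, dim = 2 * 26 = 52.

52


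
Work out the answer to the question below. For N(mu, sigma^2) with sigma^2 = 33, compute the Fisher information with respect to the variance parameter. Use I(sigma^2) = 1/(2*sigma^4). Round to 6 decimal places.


Fisher information for variance: I(sigma^2) = 1/(2*sigma^4).
sigma^2 = 33, so sigma^4 = 1089.
I = 1/(2*1089) = 1/2178 = 0.000459

0.000459


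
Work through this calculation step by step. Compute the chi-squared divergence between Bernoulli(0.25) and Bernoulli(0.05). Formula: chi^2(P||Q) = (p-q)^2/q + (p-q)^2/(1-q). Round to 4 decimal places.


Chi-squared divergence between Bernoulli distributions:
chi^2 = (p-q)^2/q + (p-q)^2/(1-q).
p = 0.25, q = 0.05, p-q = 0.2.
(p-q)^2 = 0.04.
term1 = 0.04/0.05 = 0.8.
term2 = 0.04/0.95 = 0.042105.
chi^2 = 0.8 + 0.042105 = 0.8421

0.8421


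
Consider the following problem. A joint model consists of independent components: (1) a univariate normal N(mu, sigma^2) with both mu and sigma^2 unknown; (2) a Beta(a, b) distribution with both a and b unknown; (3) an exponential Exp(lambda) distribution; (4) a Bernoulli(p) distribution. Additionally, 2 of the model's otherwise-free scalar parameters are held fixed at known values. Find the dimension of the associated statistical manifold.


The dimension of a statistical manifold equals the number of free
(independent) real parameters of the model. For a product of independent
blocks the parameter counts add.
- normal (mu, sigma^2): 2.
- Beta (a, b): 2.
- exponential (lambda): 1.
- Bernoulli (p): 1.
Total = 2 + 2 + 1 + 1 = 6.
2 parameter(s) fixed at known values: 6 - 2 = 4.
Dimension = 4

4


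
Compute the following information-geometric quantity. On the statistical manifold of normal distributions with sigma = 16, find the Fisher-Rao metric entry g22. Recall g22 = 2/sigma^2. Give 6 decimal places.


For the 2-parameter normal family, the Fisher metric has:
  g11 = 1/sigma^2, g22 = 2/sigma^2.
sigma = 16, sigma^2 = 256.
g22 = 0.007813

0.007813


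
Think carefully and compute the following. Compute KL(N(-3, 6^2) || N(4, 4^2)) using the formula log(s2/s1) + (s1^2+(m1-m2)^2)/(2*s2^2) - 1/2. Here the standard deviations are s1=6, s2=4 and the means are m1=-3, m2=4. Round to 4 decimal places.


KL divergence between normal distributions:
KL = log(s2/s1) + (s1^2 + (m1-m2)^2)/(2*s2^2) - 1/2.
log(4/6) = -0.405465.
(6^2 + (-3-4)^2)/(2*4^2) = (36 + 49)/32 = 2.65625.
KL = -0.405465 + 2.65625 - 0.5 = 1.7508

1.7508


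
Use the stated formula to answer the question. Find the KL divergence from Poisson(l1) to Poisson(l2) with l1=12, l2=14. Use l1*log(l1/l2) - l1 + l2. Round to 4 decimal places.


KL divergence for Poisson:
KL = l1*log(l1/l2) - l1 + l2.
l1 = 12, l2 = 14.
log(12/14) = -0.154151.
l1*log(l1/l2) = 12 * -0.154151 = -1.849808.
KL = -1.849808 - 12 + 14 = 0.1502

0.1502


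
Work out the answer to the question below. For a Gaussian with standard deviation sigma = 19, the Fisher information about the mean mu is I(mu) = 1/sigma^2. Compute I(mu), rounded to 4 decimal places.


The Fisher information for the mean of a normal distribution is I(mu) = 1/sigma^2.
sigma = 19, so sigma^2 = 361.
I(mu) = 1/361 = 0.0028

0.0028


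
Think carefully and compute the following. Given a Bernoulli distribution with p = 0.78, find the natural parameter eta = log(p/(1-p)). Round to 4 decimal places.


Natural parameter for Bernoulli: eta = log(p/(1-p)).
p = 0.78, 1-p = 0.22.
p/(1-p) = 3.545455.
eta = log(3.545455) = 1.2657

1.2657


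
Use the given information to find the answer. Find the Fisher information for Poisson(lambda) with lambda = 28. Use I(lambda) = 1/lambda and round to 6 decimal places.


Fisher information for Poisson: I(lambda) = 1/lambda.
lambda = 28.
I(lambda) = 1/28 = 0.035714

0.035714


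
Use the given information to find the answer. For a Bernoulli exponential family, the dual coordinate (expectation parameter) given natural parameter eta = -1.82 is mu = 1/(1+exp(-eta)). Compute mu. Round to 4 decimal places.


Dual coordinate (expectation parameter) for Bernoulli:
mu = 1/(1+exp(-eta)).
eta = -1.82.
exp(-eta) = exp(1.82) = 6.171858.
mu = 1/(1+6.171858) = 0.1394

0.1394


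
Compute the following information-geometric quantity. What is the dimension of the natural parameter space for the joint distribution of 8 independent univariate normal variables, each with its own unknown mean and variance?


Exponential family dimension calculation:
Each univariate normal has two natural parameters (mu/sigma^2 and -1/(2 sigma^2)).
With 8 independent components, dim = 2 * 8 = 16.

16


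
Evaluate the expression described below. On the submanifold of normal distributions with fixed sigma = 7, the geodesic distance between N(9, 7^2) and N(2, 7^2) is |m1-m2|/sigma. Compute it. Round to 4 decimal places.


On the fixed-variance normal subfamily, geodesic distance = |m1-m2|/sigma.
|9 - 2| = 7.
sigma = 7.
d = 7/7 = 1.0000

1.0000


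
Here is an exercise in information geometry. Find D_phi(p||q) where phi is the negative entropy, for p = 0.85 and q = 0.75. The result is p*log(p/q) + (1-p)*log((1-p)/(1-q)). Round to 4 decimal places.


Bregman divergence with negative entropy generator:
D = p*log(p/q) + (1-p)*log((1-p)/(1-q)).
p = 0.85, q = 0.75.
p*log(p/q) = 0.85*log(0.85/0.75) = 0.106389.
(1-p)*log((1-p)/(1-q)) = 0.15*log(0.15/0.25) = -0.076624.
D = 0.106389 + -0.076624 = 0.0298

0.0298


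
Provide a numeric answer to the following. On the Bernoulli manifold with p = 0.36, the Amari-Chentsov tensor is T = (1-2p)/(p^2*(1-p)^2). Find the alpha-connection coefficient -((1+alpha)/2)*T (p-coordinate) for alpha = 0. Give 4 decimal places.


Skewness (Amari-Chentsov) tensor: T = (1-2p)/(p^2*(1-p)^2).
p = 0.36, 1-2p = 0.28, p^2 = 0.1296, (1-p)^2 = 0.4096.
T = 0.28/(0.1296 * 0.4096) = 5.274643.
In the p-coordinate, Gamma^(alpha) = Gamma^(0) - (alpha/2)*T with Gamma^(0) = (1/2)*g'(p) = -T/2,
so Gamma^(alpha) = -((1+alpha)/2)*T.
alpha = 0, -(1+alpha)/2 = -0.5.
Gamma = -0.5 * 5.274643 = -2.6373

-2.6373


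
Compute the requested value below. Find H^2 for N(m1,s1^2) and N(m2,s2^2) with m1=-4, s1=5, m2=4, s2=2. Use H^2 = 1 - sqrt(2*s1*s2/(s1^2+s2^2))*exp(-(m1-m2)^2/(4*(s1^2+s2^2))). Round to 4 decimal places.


Squared Hellinger distance for Gaussians:
H^2 = 1 - sqrt(2*s1*s2/(s1^2+s2^2)) * exp(-(m1-m2)^2/(4*(s1^2+s2^2))).
s1^2 = 25, s2^2 = 4, s1^2+s2^2 = 29.
sqrt(2*5*2/(29)) = 0.830455.
(m1-m2)^2 = (-8)^2 = 64.
exp(-64/(4*29)) = exp(-0.551724) = 0.575956.
H^2 = 1 - 0.830455*0.575956 = 0.5217

0.5217


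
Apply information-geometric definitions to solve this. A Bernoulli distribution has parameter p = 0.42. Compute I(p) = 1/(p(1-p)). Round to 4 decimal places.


For Bernoulli(p), Fisher information is I(p) = 1/(p*(1-p)).
p = 0.42, 1-p = 0.58.
p*(1-p) = 0.2436.
I(p) = 1/0.2436 = 4.1051

4.1051


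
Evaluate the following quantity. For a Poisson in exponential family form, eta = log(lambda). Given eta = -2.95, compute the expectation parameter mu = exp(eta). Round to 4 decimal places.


Expectation parameter for Poisson exponential family:
mu = exp(eta).
eta = -2.95.
mu = exp(-2.95) = 0.0523

0.0523


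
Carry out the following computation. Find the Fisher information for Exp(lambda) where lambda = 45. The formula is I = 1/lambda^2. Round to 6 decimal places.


Fisher information for exponential: I(lambda) = 1/lambda^2.
lambda = 45, lambda^2 = 2025.
I = 1/2025 = 0.000494

0.000494


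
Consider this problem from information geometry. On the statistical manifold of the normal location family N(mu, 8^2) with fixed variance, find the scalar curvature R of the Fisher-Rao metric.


This family has a single free parameter, so its statistical manifold
is 1-dimensional. The Riemann curvature tensor of any 1-dimensional
Riemannian manifold vanishes identically, so R = 0.

0


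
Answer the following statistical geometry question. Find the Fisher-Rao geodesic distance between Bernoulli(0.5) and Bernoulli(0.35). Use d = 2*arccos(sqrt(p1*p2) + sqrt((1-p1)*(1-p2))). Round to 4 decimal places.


Geodesic distance on Bernoulli manifold:
d(p1,p2) = 2*arccos(sqrt(p1*p2) + sqrt((1-p1)*(1-p2))).
sqrt(p1*p2) = sqrt(0.5*0.35) = 0.41833.
sqrt((1-p1)*(1-p2)) = sqrt(0.5*0.65) = 0.570088.
arg = 0.41833 + 0.570088 = 0.988418.
d = 2*arccos(0.988418) = 0.3047

0.3047


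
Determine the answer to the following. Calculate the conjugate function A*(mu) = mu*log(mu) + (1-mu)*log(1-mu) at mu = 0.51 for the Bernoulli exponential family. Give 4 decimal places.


Legendre transform for Bernoulli:
A*(mu) = mu*log(mu) + (1-mu)*log(1-mu).
mu = 0.51, 1-mu = 0.49.
mu*log(mu) = 0.51*log(0.51) = -0.343406.
(1-mu)*log(1-mu) = 0.49*log(0.49) = -0.349541.
A* = -0.343406 + -0.349541 = -0.6929

-0.6929
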